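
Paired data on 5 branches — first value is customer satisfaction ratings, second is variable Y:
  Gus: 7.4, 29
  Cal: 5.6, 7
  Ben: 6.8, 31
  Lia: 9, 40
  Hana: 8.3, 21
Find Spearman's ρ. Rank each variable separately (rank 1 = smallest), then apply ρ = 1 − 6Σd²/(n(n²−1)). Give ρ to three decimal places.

Ranks of variable 1: 3, 1, 2, 5, 4
Ranks of variable 2: 3, 1, 4, 5, 2
d = r₁ − r₂: 0, 0, -2, 0, 2
d²: 0, 0, 4, 0, 4; Σd² = 8
ρ = 1 − 6·8/(5·24) = 1 − 48/120 = 0.600

0.600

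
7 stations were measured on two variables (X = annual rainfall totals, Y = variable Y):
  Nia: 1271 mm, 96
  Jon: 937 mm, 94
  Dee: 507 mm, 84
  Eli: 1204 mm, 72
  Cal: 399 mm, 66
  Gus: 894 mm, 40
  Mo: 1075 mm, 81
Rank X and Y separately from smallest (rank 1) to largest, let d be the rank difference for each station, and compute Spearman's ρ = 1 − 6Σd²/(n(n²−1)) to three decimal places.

0.500

Ranks of variable 1: 7, 4, 2, 6, 1, 3, 5
Ranks of variable 2: 7, 6, 5, 3, 2, 1, 4
d = r₁ − r₂: 0, -2, -3, 3, -1, 2, 1
d²: 0, 4, 9, 9, 1, 4, 1; Σd² = 28
ρ = 1 − 6·28/(7·48) = 1 − 168/336 = 0.500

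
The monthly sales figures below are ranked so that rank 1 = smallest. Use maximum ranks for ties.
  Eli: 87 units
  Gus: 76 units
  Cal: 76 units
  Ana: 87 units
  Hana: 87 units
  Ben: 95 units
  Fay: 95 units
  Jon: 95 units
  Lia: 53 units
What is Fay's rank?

Sorted (ascending): 53, 76, 76, 87, 87, 87, 95, 95, 95
The 2 values of 76 occupy positions 2–3 → each gets rank 3.
The 3 values of 87 occupy positions 4–6 → each gets rank 6.
The 3 values of 95 occupy positions 7–9 → each gets rank 9.
Fay has value 95 units → rank 9.

9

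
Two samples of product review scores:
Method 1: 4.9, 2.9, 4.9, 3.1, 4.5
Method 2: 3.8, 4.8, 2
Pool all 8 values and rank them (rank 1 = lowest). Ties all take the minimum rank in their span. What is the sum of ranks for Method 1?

Sorted (ascending): 2, 2.9, 3.1, 3.8, 4.5, 4.8, 4.9, 4.9
The 2 values of 4.9 occupy positions 7–8 → each gets rank 7.
Method 1 values → pooled ranks: 4.9→7, 2.9→2, 4.9→7, 3.1→3, 4.5→5
Rank sum = 7 + 2 + 7 + 3 + 5 = 24

24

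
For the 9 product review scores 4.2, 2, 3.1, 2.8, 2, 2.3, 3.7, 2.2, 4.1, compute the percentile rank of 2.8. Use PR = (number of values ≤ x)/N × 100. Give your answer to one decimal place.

N = 9.
Strictly below 2.8: 4. Equal to 2.8: 1.
PR = 5/9 × 100 = 55.6

55.6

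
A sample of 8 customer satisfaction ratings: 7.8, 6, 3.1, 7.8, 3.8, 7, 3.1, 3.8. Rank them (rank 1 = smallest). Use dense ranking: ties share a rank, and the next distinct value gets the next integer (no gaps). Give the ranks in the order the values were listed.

5, 3, 1, 5, 2, 4, 1, 2

Sorted (ascending): 3.1, 3.1, 3.8, 3.8, 6, 7, 7.8, 7.8
The 2 values of 3.1 share dense rank 1.
The 2 values of 3.8 share dense rank 2.
The 2 values of 7.8 share dense rank 5.
Remaining distinct values take the next consecutive integers.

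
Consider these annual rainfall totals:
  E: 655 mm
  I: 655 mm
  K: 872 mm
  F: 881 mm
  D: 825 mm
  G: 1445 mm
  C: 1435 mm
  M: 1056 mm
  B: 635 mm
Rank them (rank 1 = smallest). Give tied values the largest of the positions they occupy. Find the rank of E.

3

Sorted (ascending): 635, 655, 655, 825, 872, 881, 1056, 1435, 1445
The 2 values of 655 occupy positions 2–3 → each gets rank 3.
E has value 655 mm → rank 3.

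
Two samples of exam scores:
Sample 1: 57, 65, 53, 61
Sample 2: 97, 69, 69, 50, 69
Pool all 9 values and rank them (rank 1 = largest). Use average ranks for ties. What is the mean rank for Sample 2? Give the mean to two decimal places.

3.80

Sorted (descending): 97, 69, 69, 69, 65, 61, 57, 53, 50
The 3 values of 69 occupy positions 2–4 → average rank 3.
Sample 2 values → pooled ranks: 97→1, 69→3, 69→3, 50→9, 69→3
Mean rank = (1 + 3 + 3 + 9 + 3) / 5 = 3.80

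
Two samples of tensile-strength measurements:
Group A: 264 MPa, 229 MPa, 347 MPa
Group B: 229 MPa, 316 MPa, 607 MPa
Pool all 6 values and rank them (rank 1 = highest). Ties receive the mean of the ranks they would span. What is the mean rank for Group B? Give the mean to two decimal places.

3.17

Sorted (descending): 607, 347, 316, 264, 229, 229
The 2 values of 229 occupy positions 5–6 → average rank (5+6)/2 = 5.5.
Group B values → pooled ranks: 229→5.5, 316→3, 607→1
Mean rank = (5.5 + 3 + 1) / 3 = 3.17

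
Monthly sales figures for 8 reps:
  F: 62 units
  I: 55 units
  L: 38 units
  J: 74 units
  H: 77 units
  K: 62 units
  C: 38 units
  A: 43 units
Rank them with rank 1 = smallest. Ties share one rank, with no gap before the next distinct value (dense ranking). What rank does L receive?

Sorted (ascending): 38, 38, 43, 55, 62, 62, 74, 77
The 2 values of 38 share dense rank 1.
The 2 values of 62 share dense rank 4.
Remaining distinct values take the next consecutive integers.
L has value 38 units → rank 1.

1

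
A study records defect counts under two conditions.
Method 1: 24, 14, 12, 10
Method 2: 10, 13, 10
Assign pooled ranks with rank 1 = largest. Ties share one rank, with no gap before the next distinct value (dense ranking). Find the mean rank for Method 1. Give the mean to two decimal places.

3.00

Sorted (descending): 24, 14, 13, 12, 10, 10, 10
The 3 values of 10 share dense rank 5.
Remaining distinct values take the next consecutive integers.
Method 1 values → pooled ranks: 24→1, 14→2, 12→4, 10→5
Mean rank = (1 + 2 + 4 + 5) / 4 = 3.00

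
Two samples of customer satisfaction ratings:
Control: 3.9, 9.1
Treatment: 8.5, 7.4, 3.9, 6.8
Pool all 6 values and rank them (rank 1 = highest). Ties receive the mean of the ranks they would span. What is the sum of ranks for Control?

6.5

Sorted (descending): 9.1, 8.5, 7.4, 6.8, 3.9, 3.9
The 2 values of 3.9 occupy positions 5–6 → average rank (5+6)/2 = 5.5.
Control values → pooled ranks: 3.9→5.5, 9.1→1
Rank sum = 5.5 + 1 = 6.5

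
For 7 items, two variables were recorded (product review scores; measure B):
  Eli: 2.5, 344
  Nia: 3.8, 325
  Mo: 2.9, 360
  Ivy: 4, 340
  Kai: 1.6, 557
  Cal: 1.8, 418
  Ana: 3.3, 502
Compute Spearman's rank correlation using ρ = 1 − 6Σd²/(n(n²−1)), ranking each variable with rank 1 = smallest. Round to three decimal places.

-0.714

Ranks of variable 1: 3, 6, 4, 7, 1, 2, 5
Ranks of variable 2: 3, 1, 4, 2, 7, 5, 6
d = r₁ − r₂: 0, 5, 0, 5, -6, -3, -1
d²: 0, 25, 0, 25, 36, 9, 1; Σd² = 96
ρ = 1 − 6·96/(7·48) = 1 − 576/336 = -0.714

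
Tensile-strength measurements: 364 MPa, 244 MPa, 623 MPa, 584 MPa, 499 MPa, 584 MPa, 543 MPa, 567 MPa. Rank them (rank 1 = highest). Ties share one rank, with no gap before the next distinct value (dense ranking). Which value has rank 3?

Sorted (descending): 623, 584, 584, 567, 543, 499, 364, 244
The 2 values of 584 share dense rank 2.
Remaining distinct values take the next consecutive integers.
Rank 3 → value 567.

567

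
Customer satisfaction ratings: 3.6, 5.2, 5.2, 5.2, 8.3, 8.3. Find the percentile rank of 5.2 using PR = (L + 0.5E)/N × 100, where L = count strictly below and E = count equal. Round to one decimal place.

N = 6.
Strictly below 5.2: 1. Equal to 5.2: 3.
PR = (1 + 0.5·3)/6 × 100 = 41.7

41.7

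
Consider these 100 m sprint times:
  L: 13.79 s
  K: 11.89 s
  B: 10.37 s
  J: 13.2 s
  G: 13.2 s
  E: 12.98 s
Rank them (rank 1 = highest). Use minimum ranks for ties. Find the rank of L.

1

Sorted (descending): 13.79, 13.2, 13.2, 12.98, 11.89, 10.37
The 2 values of 13.2 occupy positions 2–3 → each gets rank 2.
L has value 13.79 s → rank 1.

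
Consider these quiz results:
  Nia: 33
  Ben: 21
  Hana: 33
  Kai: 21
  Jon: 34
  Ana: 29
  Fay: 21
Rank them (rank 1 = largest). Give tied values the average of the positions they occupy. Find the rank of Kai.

6

Sorted (descending): 34, 33, 33, 29, 21, 21, 21
The 2 values of 33 occupy positions 2–3 → average rank (2+3)/2 = 2.5.
The 3 values of 21 occupy positions 5–7 → average rank 6.
Kai has value 21 → rank 6.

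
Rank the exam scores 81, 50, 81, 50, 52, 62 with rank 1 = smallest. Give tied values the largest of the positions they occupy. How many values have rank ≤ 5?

Sorted (ascending): 50, 50, 52, 62, 81, 81
The 2 values of 50 occupy positions 1–2 → each gets rank 2.
The 2 values of 81 occupy positions 5–6 → each gets rank 6.
Ranks ≤ 5: {2, 2, 3, 4} → 4 values.

4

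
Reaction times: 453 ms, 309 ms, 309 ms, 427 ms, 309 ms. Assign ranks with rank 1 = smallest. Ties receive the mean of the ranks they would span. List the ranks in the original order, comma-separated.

5, 2, 2, 4, 2

Sorted (ascending): 309, 309, 309, 427, 453
The 3 values of 309 occupy positions 1–3 → average rank 2.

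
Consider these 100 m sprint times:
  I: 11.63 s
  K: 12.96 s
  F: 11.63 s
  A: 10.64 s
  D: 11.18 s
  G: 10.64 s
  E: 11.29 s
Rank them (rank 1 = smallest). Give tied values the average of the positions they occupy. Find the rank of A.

1.5

Sorted (ascending): 10.64, 10.64, 11.18, 11.29, 11.63, 11.63, 12.96
The 2 values of 10.64 occupy positions 1–2 → average rank (1+2)/2 = 1.5.
The 2 values of 11.63 occupy positions 5–6 → average rank (5+6)/2 = 5.5.
A has value 10.64 s → rank 1.5.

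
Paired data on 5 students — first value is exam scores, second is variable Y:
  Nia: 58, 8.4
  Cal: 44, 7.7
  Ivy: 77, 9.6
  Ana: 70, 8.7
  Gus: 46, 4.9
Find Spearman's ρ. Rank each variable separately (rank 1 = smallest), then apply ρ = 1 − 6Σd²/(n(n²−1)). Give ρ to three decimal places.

0.900

Ranks of variable 1: 3, 1, 5, 4, 2
Ranks of variable 2: 3, 2, 5, 4, 1
d = r₁ − r₂: 0, -1, 0, 0, 1
d²: 0, 1, 0, 0, 1; Σd² = 2
ρ = 1 − 6·2/(5·24) = 1 − 12/120 = 0.900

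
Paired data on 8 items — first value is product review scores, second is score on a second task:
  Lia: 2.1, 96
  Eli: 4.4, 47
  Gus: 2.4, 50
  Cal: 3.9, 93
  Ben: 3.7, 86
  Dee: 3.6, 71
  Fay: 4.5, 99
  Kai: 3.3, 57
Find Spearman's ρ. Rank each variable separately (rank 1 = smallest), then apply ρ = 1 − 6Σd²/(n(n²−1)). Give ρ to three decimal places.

Ranks of variable 1: 1, 7, 2, 6, 5, 4, 8, 3
Ranks of variable 2: 7, 1, 2, 6, 5, 4, 8, 3
d = r₁ − r₂: -6, 6, 0, 0, 0, 0, 0, 0
d²: 36, 36, 0, 0, 0, 0, 0, 0; Σd² = 72
ρ = 1 − 6·72/(8·63) = 1 − 432/504 = 0.143

0.143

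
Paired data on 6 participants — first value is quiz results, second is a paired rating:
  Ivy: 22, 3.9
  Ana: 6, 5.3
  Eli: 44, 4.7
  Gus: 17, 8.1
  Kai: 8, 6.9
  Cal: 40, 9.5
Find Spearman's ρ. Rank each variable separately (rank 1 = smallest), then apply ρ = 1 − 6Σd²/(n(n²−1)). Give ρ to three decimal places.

Ranks of variable 1: 4, 1, 6, 3, 2, 5
Ranks of variable 2: 1, 3, 2, 5, 4, 6
d = r₁ − r₂: 3, -2, 4, -2, -2, -1
d²: 9, 4, 16, 4, 4, 1; Σd² = 38
ρ = 1 − 6·38/(6·35) = 1 − 228/210 = -0.086

-0.086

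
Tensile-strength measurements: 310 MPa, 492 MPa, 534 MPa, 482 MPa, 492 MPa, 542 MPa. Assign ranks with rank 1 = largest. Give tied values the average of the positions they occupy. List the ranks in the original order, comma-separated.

Sorted (descending): 542, 534, 492, 492, 482, 310
The 2 values of 492 occupy positions 3–4 → average rank (3+4)/2 = 3.5.

6, 3.5, 2, 5, 3.5, 1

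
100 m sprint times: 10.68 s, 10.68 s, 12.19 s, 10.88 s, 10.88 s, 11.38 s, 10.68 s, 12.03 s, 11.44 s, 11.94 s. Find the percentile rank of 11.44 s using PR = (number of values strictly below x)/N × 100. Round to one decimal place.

60.0

N = 10.
Strictly below 11.44: 6. Equal to 11.44: 1.
PR = 6/10 × 100 = 60.0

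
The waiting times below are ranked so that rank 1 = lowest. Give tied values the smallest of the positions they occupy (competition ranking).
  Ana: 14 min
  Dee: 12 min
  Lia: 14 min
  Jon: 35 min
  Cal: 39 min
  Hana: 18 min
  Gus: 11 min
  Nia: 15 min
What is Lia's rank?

Sorted (ascending): 11, 12, 14, 14, 15, 18, 35, 39
The 2 values of 14 occupy positions 3–4 → each gets rank 3.
Lia has value 14 min → rank 3.

3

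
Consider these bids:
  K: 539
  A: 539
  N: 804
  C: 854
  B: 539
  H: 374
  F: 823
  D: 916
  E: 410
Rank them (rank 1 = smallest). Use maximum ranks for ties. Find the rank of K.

Sorted (ascending): 374, 410, 539, 539, 539, 804, 823, 854, 916
The 3 values of 539 occupy positions 3–5 → each gets rank 5.
K has value 539 → rank 5.

5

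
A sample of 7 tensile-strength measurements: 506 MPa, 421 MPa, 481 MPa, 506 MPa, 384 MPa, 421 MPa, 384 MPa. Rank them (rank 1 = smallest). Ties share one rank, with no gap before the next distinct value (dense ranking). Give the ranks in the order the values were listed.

4, 2, 3, 4, 1, 2, 1

Sorted (ascending): 384, 384, 421, 421, 481, 506, 506
The 2 values of 384 share dense rank 1.
The 2 values of 421 share dense rank 2.
The 2 values of 506 share dense rank 4.
Remaining distinct values take the next consecutive integers.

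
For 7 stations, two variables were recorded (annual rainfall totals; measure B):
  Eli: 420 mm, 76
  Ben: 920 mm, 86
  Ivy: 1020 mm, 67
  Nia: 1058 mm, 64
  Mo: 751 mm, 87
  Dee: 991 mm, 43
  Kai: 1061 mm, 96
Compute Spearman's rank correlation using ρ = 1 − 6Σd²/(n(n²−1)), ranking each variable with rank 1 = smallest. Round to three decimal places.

-0.036

Ranks of variable 1: 1, 3, 5, 6, 2, 4, 7
Ranks of variable 2: 4, 5, 3, 2, 6, 1, 7
d = r₁ − r₂: -3, -2, 2, 4, -4, 3, 0
d²: 9, 4, 4, 16, 16, 9, 0; Σd² = 58
ρ = 1 − 6·58/(7·48) = 1 − 348/336 = -0.036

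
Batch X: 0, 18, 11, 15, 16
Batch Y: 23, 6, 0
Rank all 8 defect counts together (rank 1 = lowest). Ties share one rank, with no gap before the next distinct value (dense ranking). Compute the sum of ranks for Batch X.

Sorted (ascending): 0, 0, 6, 11, 15, 16, 18, 23
The 2 values of 0 share dense rank 1.
Remaining distinct values take the next consecutive integers.
Batch X values → pooled ranks: 0→1, 18→6, 11→3, 15→4, 16→5
Rank sum = 1 + 6 + 3 + 4 + 5 = 19

19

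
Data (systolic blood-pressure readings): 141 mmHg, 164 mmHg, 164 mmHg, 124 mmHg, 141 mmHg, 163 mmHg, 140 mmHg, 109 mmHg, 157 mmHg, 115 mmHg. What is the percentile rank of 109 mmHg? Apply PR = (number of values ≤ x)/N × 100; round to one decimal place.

10.0

N = 10.
Strictly below 109: 0. Equal to 109: 1.
PR = 1/10 × 100 = 10.0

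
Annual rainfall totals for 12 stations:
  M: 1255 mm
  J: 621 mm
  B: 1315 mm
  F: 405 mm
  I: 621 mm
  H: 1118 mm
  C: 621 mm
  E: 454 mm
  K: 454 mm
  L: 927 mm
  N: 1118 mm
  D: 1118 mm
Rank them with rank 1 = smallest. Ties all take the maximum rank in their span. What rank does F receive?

Sorted (ascending): 405, 454, 454, 621, 621, 621, 927, 1118, 1118, 1118, 1255, 1315
The 2 values of 454 occupy positions 2–3 → each gets rank 3.
The 3 values of 621 occupy positions 4–6 → each gets rank 6.
The 3 values of 1118 occupy positions 8–10 → each gets rank 10.
F has value 405 mm → rank 1.

1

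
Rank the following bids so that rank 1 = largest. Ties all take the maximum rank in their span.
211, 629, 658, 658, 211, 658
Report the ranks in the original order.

6, 4, 3, 3, 6, 3

Sorted (descending): 658, 658, 658, 629, 211, 211
The 3 values of 658 occupy positions 1–3 → each gets rank 3.
The 2 values of 211 occupy positions 5–6 → each gets rank 6.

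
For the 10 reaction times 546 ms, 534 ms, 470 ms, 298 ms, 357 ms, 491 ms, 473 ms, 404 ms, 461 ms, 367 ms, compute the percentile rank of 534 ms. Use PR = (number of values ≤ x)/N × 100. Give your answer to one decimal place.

N = 10.
Strictly below 534: 8. Equal to 534: 1.
PR = 9/10 × 100 = 90.0

90.0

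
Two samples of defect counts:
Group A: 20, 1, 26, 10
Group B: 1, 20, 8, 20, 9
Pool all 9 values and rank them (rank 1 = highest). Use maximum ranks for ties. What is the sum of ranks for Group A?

Sorted (descending): 26, 20, 20, 20, 10, 9, 8, 1, 1
The 3 values of 20 occupy positions 2–4 → each gets rank 4.
The 2 values of 1 occupy positions 8–9 → each gets rank 9.
Group A values → pooled ranks: 20→4, 1→9, 26→1, 10→5
Rank sum = 4 + 9 + 1 + 5 = 19

19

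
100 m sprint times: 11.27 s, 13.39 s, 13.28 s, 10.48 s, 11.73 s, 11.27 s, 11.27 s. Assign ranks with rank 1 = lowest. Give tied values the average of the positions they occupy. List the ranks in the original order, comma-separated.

Sorted (ascending): 10.48, 11.27, 11.27, 11.27, 11.73, 13.28, 13.39
The 3 values of 11.27 occupy positions 2–4 → average rank 3.

3, 7, 6, 1, 5, 3, 3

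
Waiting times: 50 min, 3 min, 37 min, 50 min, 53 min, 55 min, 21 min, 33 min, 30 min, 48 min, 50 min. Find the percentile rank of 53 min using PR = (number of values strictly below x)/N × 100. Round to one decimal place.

N = 11.
Strictly below 53: 9. Equal to 53: 1.
PR = 9/11 × 100 = 81.8

81.8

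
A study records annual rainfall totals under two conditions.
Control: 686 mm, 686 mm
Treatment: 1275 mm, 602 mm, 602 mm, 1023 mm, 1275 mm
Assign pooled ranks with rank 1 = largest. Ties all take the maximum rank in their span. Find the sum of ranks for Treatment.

Sorted (descending): 1275, 1275, 1023, 686, 686, 602, 602
The 2 values of 1275 occupy positions 1–2 → each gets rank 2.
The 2 values of 686 occupy positions 4–5 → each gets rank 5.
The 2 values of 602 occupy positions 6–7 → each gets rank 7.
Treatment values → pooled ranks: 1275→2, 602→7, 602→7, 1023→3, 1275→2
Rank sum = 2 + 7 + 7 + 3 + 2 = 21

21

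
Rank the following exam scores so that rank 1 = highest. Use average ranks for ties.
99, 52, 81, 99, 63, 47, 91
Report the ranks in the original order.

1.5, 6, 4, 1.5, 5, 7, 3

Sorted (descending): 99, 99, 91, 81, 63, 52, 47
The 2 values of 99 occupy positions 1–2 → average rank (1+2)/2 = 1.5.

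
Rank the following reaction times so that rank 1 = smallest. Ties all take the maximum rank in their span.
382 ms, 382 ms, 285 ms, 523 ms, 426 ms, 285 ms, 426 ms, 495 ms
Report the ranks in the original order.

4, 4, 2, 8, 6, 2, 6, 7

Sorted (ascending): 285, 285, 382, 382, 426, 426, 495, 523
The 2 values of 285 occupy positions 1–2 → each gets rank 2.
The 2 values of 382 occupy positions 3–4 → each gets rank 4.
The 2 values of 426 occupy positions 5–6 → each gets rank 6.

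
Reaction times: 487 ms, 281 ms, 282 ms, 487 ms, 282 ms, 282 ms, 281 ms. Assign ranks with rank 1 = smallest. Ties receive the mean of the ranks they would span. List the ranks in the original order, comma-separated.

6.5, 1.5, 4, 6.5, 4, 4, 1.5

Sorted (ascending): 281, 281, 282, 282, 282, 487, 487
The 2 values of 281 occupy positions 1–2 → average rank (1+2)/2 = 1.5.
The 3 values of 282 occupy positions 3–5 → average rank 4.
The 2 values of 487 occupy positions 6–7 → average rank (6+7)/2 = 6.5.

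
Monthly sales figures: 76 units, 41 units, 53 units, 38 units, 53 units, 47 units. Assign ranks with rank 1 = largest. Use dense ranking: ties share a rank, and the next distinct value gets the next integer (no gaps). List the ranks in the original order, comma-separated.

1, 4, 2, 5, 2, 3

Sorted (descending): 76, 53, 53, 47, 41, 38
The 2 values of 53 share dense rank 2.
Remaining distinct values take the next consecutive integers.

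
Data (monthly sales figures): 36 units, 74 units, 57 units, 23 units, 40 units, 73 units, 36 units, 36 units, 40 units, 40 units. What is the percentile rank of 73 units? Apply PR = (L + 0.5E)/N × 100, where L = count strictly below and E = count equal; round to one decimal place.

85.0

N = 10.
Strictly below 73: 8. Equal to 73: 1.
PR = (8 + 0.5·1)/10 × 100 = 85.0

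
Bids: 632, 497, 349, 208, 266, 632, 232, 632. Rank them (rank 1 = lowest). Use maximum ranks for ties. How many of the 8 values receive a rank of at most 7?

Sorted (ascending): 208, 232, 266, 349, 497, 632, 632, 632
The 3 values of 632 occupy positions 6–8 → each gets rank 8.
Ranks ≤ 7: {1, 2, 3, 4, 5} → 5 values.

5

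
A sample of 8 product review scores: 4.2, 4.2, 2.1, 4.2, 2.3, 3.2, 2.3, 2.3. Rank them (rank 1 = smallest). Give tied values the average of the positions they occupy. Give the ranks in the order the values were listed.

Sorted (ascending): 2.1, 2.3, 2.3, 2.3, 3.2, 4.2, 4.2, 4.2
The 3 values of 2.3 occupy positions 2–4 → average rank 3.
The 3 values of 4.2 occupy positions 6–8 → average rank 7.

7, 7, 1, 7, 3, 5, 3, 3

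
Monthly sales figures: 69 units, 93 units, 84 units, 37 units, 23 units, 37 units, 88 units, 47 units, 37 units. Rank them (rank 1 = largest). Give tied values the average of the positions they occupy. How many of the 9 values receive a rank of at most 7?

Sorted (descending): 93, 88, 84, 69, 47, 37, 37, 37, 23
The 3 values of 37 occupy positions 6–8 → average rank 7.
Ranks ≤ 7: {1, 2, 3, 4, 5, 7, 7, 7} → 8 values.

8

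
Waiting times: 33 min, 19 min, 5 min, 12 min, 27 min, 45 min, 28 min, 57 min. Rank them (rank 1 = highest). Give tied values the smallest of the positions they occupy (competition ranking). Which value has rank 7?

Sorted (descending): 57, 45, 33, 28, 27, 19, 12, 5
No ties — each value takes its position as its rank.
Rank 7 → value 12.

12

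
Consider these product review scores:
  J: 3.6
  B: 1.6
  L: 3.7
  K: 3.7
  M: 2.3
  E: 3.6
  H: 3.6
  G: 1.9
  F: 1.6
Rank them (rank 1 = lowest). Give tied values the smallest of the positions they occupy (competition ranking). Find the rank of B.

1

Sorted (ascending): 1.6, 1.6, 1.9, 2.3, 3.6, 3.6, 3.6, 3.7, 3.7
The 2 values of 1.6 occupy positions 1–2 → each gets rank 1.
The 3 values of 3.6 occupy positions 5–7 → each gets rank 5.
The 2 values of 3.7 occupy positions 8–9 → each gets rank 8.
B has value 1.6 → rank 1.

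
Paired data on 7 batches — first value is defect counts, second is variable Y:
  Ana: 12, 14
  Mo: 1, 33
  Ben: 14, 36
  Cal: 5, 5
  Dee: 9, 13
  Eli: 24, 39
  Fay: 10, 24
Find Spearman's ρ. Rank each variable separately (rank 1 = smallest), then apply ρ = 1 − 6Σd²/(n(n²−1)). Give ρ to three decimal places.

Ranks of variable 1: 5, 1, 6, 2, 3, 7, 4
Ranks of variable 2: 3, 5, 6, 1, 2, 7, 4
d = r₁ − r₂: 2, -4, 0, 1, 1, 0, 0
d²: 4, 16, 0, 1, 1, 0, 0; Σd² = 22
ρ = 1 − 6·22/(7·48) = 1 − 132/336 = 0.607

0.607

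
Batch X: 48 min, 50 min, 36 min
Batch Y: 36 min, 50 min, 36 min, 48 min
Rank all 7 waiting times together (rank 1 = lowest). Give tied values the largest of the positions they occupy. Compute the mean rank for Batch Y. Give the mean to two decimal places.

Sorted (ascending): 36, 36, 36, 48, 48, 50, 50
The 3 values of 36 occupy positions 1–3 → each gets rank 3.
The 2 values of 48 occupy positions 4–5 → each gets rank 5.
The 2 values of 50 occupy positions 6–7 → each gets rank 7.
Batch Y values → pooled ranks: 36→3, 50→7, 36→3, 48→5
Mean rank = (3 + 7 + 3 + 5) / 4 = 4.50

4.50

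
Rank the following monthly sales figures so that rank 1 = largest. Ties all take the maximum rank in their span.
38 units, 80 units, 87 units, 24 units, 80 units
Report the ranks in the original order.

4, 3, 1, 5, 3

Sorted (descending): 87, 80, 80, 38, 24
The 2 values of 80 occupy positions 2–3 → each gets rank 3.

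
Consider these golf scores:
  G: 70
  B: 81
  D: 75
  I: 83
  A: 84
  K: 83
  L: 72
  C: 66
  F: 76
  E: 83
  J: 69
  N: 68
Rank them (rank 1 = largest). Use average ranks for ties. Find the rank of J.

10

Sorted (descending): 84, 83, 83, 83, 81, 76, 75, 72, 70, 69, 68, 66
The 3 values of 83 occupy positions 2–4 → average rank 3.
J has value 69 → rank 10.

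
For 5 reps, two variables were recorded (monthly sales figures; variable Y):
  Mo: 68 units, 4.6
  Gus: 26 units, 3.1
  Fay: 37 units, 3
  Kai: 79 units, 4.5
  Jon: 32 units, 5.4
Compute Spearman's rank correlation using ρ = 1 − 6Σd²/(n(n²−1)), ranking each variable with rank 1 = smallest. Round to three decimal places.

Ranks of variable 1: 4, 1, 3, 5, 2
Ranks of variable 2: 4, 2, 1, 3, 5
d = r₁ − r₂: 0, -1, 2, 2, -3
d²: 0, 1, 4, 4, 9; Σd² = 18
ρ = 1 − 6·18/(5·24) = 1 − 108/120 = 0.100

0.100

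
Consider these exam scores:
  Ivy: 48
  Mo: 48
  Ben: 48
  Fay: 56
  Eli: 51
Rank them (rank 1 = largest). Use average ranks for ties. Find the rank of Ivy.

Sorted (descending): 56, 51, 48, 48, 48
The 3 values of 48 occupy positions 3–5 → average rank 4.
Ivy has value 48 → rank 4.

4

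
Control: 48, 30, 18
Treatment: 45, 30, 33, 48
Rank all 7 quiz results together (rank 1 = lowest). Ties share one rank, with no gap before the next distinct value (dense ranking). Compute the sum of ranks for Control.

8

Sorted (ascending): 18, 30, 30, 33, 45, 48, 48
The 2 values of 30 share dense rank 2.
The 2 values of 48 share dense rank 5.
Remaining distinct values take the next consecutive integers.
Control values → pooled ranks: 48→5, 30→2, 18→1
Rank sum = 5 + 2 + 1 = 8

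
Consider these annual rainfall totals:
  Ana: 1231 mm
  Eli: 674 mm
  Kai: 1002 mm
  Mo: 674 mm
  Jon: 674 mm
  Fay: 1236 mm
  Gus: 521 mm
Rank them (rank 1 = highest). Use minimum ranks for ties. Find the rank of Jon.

4

Sorted (descending): 1236, 1231, 1002, 674, 674, 674, 521
The 3 values of 674 occupy positions 4–6 → each gets rank 4.
Jon has value 674 mm → rank 4.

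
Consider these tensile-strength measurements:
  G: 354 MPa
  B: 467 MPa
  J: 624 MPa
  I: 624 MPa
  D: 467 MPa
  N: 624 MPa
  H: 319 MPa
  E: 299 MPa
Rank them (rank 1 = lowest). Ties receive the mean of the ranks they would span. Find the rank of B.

Sorted (ascending): 299, 319, 354, 467, 467, 624, 624, 624
The 2 values of 467 occupy positions 4–5 → average rank (4+5)/2 = 4.5.
The 3 values of 624 occupy positions 6–8 → average rank 7.
B has value 467 MPa → rank 4.5.

4.5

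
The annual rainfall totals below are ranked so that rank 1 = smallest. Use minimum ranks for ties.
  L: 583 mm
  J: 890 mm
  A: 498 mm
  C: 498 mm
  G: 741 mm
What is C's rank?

1

Sorted (ascending): 498, 498, 583, 741, 890
The 2 values of 498 occupy positions 1–2 → each gets rank 1.
C has value 498 mm → rank 1.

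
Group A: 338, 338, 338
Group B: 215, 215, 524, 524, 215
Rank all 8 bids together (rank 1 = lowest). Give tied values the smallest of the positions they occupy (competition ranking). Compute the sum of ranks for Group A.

12

Sorted (ascending): 215, 215, 215, 338, 338, 338, 524, 524
The 3 values of 215 occupy positions 1–3 → each gets rank 1.
The 3 values of 338 occupy positions 4–6 → each gets rank 4.
The 2 values of 524 occupy positions 7–8 → each gets rank 7.
Group A values → pooled ranks: 338→4, 338→4, 338→4
Rank sum = 4 + 4 + 4 = 12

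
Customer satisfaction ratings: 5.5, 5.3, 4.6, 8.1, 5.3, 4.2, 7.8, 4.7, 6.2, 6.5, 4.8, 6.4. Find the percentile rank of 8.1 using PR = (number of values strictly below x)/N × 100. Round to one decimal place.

N = 12.
Strictly below 8.1: 11. Equal to 8.1: 1.
PR = 11/12 × 100 = 91.7

91.7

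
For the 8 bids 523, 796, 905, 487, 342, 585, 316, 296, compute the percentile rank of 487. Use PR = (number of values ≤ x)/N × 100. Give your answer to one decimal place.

N = 8.
Strictly below 487: 3. Equal to 487: 1.
PR = 4/8 × 100 = 50.0

50.0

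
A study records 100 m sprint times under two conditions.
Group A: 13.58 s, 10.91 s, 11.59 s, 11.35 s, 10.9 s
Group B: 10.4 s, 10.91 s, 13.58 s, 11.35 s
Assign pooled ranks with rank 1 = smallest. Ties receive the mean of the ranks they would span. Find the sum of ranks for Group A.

Sorted (ascending): 10.4, 10.9, 10.91, 10.91, 11.35, 11.35, 11.59, 13.58, 13.58
The 2 values of 10.91 occupy positions 3–4 → average rank (3+4)/2 = 3.5.
The 2 values of 11.35 occupy positions 5–6 → average rank (5+6)/2 = 5.5.
The 2 values of 13.58 occupy positions 8–9 → average rank (8+9)/2 = 8.5.
Group A values → pooled ranks: 13.58→8.5, 10.91→3.5, 11.59→7, 11.35→5.5, 10.9→2
Rank sum = 8.5 + 3.5 + 7 + 5.5 + 2 = 26.5

26.5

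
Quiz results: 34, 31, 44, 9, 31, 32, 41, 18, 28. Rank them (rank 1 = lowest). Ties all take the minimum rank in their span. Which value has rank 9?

44

Sorted (ascending): 9, 18, 28, 31, 31, 32, 34, 41, 44
The 2 values of 31 occupy positions 4–5 → each gets rank 4.
Rank 9 → value 44.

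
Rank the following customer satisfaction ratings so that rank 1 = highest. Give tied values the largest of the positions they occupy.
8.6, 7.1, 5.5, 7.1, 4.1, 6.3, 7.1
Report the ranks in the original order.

1, 4, 6, 4, 7, 5, 4

Sorted (descending): 8.6, 7.1, 7.1, 7.1, 6.3, 5.5, 4.1
The 3 values of 7.1 occupy positions 2–4 → each gets rank 4.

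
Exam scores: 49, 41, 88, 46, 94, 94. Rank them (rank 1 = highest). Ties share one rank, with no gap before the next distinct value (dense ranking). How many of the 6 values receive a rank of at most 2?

3

Sorted (descending): 94, 94, 88, 49, 46, 41
The 2 values of 94 share dense rank 1.
Remaining distinct values take the next consecutive integers.
Ranks ≤ 2: {1, 1, 2} → 3 values.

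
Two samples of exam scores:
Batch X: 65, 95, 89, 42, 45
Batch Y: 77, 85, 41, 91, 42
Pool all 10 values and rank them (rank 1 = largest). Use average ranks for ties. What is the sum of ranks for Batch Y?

Sorted (descending): 95, 91, 89, 85, 77, 65, 45, 42, 42, 41
The 2 values of 42 occupy positions 8–9 → average rank (8+9)/2 = 8.5.
Batch Y values → pooled ranks: 77→5, 85→4, 41→10, 91→2, 42→8.5
Rank sum = 5 + 4 + 10 + 2 + 8.5 = 29.5

29.5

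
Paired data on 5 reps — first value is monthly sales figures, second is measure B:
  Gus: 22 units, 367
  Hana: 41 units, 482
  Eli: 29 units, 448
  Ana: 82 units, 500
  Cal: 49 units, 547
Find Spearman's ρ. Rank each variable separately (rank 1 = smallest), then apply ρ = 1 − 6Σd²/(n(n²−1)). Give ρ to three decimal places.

0.900

Ranks of variable 1: 1, 3, 2, 5, 4
Ranks of variable 2: 1, 3, 2, 4, 5
d = r₁ − r₂: 0, 0, 0, 1, -1
d²: 0, 0, 0, 1, 1; Σd² = 2
ρ = 1 − 6·2/(5·24) = 1 − 12/120 = 0.900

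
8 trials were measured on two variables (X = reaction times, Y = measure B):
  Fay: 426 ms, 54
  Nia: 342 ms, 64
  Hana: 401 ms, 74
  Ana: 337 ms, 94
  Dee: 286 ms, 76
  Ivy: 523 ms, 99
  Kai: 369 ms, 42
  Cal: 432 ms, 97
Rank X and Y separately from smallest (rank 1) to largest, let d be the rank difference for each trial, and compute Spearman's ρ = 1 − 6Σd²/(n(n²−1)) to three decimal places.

0.310

Ranks of variable 1: 6, 3, 5, 2, 1, 8, 4, 7
Ranks of variable 2: 2, 3, 4, 6, 5, 8, 1, 7
d = r₁ − r₂: 4, 0, 1, -4, -4, 0, 3, 0
d²: 16, 0, 1, 16, 16, 0, 9, 0; Σd² = 58
ρ = 1 − 6·58/(8·63) = 1 − 348/504 = 0.310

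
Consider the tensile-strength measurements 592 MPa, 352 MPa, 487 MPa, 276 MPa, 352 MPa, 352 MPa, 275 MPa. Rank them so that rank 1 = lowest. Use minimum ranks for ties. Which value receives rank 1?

275

Sorted (ascending): 275, 276, 352, 352, 352, 487, 592
The 3 values of 352 occupy positions 3–5 → each gets rank 3.
Rank 1 → value 275.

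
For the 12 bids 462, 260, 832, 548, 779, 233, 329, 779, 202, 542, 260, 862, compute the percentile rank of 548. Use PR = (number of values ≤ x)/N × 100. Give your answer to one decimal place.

66.7

N = 12.
Strictly below 548: 7. Equal to 548: 1.
PR = 8/12 × 100 = 66.7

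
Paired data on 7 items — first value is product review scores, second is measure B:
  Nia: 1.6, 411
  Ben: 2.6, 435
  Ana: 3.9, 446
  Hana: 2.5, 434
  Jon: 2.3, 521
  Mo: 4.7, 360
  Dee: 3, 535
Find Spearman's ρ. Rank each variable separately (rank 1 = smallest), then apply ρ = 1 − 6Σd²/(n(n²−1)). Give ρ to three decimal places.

-0.036

Ranks of variable 1: 1, 4, 6, 3, 2, 7, 5
Ranks of variable 2: 2, 4, 5, 3, 6, 1, 7
d = r₁ − r₂: -1, 0, 1, 0, -4, 6, -2
d²: 1, 0, 1, 0, 16, 36, 4; Σd² = 58
ρ = 1 − 6·58/(7·48) = 1 − 348/336 = -0.036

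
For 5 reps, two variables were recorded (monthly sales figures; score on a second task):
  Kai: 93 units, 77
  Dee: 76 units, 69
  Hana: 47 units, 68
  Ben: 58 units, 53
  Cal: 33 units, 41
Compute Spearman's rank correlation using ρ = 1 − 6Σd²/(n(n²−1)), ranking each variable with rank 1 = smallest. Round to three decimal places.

Ranks of variable 1: 5, 4, 2, 3, 1
Ranks of variable 2: 5, 4, 3, 2, 1
d = r₁ − r₂: 0, 0, -1, 1, 0
d²: 0, 0, 1, 1, 0; Σd² = 2
ρ = 1 − 6·2/(5·24) = 1 − 12/120 = 0.900

0.900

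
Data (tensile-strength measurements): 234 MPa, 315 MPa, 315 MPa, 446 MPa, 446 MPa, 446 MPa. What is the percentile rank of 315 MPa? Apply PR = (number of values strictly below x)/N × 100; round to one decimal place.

N = 6.
Strictly below 315: 1. Equal to 315: 2.
PR = 1/6 × 100 = 16.7

16.7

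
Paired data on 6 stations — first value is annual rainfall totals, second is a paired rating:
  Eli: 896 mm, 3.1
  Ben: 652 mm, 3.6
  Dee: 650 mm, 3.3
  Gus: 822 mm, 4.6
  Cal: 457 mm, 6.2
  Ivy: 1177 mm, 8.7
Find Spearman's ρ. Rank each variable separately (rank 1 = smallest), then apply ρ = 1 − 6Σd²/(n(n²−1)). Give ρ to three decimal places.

Ranks of variable 1: 5, 3, 2, 4, 1, 6
Ranks of variable 2: 1, 3, 2, 4, 5, 6
d = r₁ − r₂: 4, 0, 0, 0, -4, 0
d²: 16, 0, 0, 0, 16, 0; Σd² = 32
ρ = 1 − 6·32/(6·35) = 1 − 192/210 = 0.086

0.086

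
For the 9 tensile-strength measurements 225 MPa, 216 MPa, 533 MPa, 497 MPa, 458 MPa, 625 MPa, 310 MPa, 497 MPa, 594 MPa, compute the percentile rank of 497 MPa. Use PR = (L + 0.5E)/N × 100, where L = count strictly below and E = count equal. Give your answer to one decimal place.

55.6

N = 9.
Strictly below 497: 4. Equal to 497: 2.
PR = (4 + 0.5·2)/9 × 100 = 55.6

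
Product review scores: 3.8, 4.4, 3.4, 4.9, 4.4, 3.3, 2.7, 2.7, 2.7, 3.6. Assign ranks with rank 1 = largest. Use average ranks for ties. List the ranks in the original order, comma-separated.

4, 2.5, 6, 1, 2.5, 7, 9, 9, 9, 5

Sorted (descending): 4.9, 4.4, 4.4, 3.8, 3.6, 3.4, 3.3, 2.7, 2.7, 2.7
The 2 values of 4.4 occupy positions 2–3 → average rank (2+3)/2 = 2.5.
The 3 values of 2.7 occupy positions 8–10 → average rank 9.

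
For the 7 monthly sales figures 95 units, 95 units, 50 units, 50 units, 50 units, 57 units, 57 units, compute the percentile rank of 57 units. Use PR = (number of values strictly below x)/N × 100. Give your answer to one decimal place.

N = 7.
Strictly below 57: 3. Equal to 57: 2.
PR = 3/7 × 100 = 42.9

42.9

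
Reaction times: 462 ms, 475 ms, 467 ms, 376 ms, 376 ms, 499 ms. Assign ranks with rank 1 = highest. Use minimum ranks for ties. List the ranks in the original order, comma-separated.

Sorted (descending): 499, 475, 467, 462, 376, 376
The 2 values of 376 occupy positions 5–6 → each gets rank 5.

4, 2, 3, 5, 5, 1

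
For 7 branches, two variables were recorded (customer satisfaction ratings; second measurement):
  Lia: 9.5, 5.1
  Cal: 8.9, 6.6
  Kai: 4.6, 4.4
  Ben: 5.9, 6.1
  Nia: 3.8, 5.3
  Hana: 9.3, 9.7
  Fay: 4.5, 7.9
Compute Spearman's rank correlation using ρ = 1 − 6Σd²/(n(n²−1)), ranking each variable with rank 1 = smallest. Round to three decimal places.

Ranks of variable 1: 7, 5, 3, 4, 1, 6, 2
Ranks of variable 2: 2, 5, 1, 4, 3, 7, 6
d = r₁ − r₂: 5, 0, 2, 0, -2, -1, -4
d²: 25, 0, 4, 0, 4, 1, 16; Σd² = 50
ρ = 1 − 6·50/(7·48) = 1 − 300/336 = 0.107

0.107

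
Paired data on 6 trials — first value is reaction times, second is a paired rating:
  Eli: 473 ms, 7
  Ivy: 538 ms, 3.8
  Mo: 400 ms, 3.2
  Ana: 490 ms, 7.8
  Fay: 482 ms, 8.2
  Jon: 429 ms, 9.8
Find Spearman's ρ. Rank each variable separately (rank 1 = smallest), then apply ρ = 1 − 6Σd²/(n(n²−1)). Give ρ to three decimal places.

0.029

Ranks of variable 1: 3, 6, 1, 5, 4, 2
Ranks of variable 2: 3, 2, 1, 4, 5, 6
d = r₁ − r₂: 0, 4, 0, 1, -1, -4
d²: 0, 16, 0, 1, 1, 16; Σd² = 34
ρ = 1 − 6·34/(6·35) = 1 − 204/210 = 0.029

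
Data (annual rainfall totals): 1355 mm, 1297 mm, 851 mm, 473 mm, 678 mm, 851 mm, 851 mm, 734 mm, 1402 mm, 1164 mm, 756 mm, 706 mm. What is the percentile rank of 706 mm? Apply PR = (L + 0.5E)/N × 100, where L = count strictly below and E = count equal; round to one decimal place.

N = 12.
Strictly below 706: 2. Equal to 706: 1.
PR = (2 + 0.5·1)/12 × 100 = 20.8

20.8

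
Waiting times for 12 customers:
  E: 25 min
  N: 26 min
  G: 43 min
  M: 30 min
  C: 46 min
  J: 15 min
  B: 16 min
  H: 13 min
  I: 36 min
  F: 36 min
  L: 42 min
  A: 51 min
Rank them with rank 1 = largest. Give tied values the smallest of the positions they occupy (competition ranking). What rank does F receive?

5

Sorted (descending): 51, 46, 43, 42, 36, 36, 30, 26, 25, 16, 15, 13
The 2 values of 36 occupy positions 5–6 → each gets rank 5.
F has value 36 min → rank 5.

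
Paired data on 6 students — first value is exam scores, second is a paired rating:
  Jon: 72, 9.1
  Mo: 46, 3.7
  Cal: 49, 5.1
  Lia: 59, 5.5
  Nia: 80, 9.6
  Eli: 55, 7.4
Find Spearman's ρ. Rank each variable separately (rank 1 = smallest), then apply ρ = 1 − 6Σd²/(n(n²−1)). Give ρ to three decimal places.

Ranks of variable 1: 5, 1, 2, 4, 6, 3
Ranks of variable 2: 5, 1, 2, 3, 6, 4
d = r₁ − r₂: 0, 0, 0, 1, 0, -1
d²: 0, 0, 0, 1, 0, 1; Σd² = 2
ρ = 1 − 6·2/(6·35) = 1 − 12/210 = 0.943

0.943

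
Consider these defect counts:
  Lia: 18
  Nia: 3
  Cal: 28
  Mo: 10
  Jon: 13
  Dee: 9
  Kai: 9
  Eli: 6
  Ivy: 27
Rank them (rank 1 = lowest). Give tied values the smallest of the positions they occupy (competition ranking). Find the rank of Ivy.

Sorted (ascending): 3, 6, 9, 9, 10, 13, 18, 27, 28
The 2 values of 9 occupy positions 3–4 → each gets rank 3.
Ivy has value 27 → rank 8.

8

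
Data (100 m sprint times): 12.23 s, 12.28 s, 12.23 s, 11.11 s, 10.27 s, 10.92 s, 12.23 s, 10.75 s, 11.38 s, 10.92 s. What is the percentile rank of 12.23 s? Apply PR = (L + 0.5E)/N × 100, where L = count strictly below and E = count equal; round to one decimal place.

75.0

N = 10.
Strictly below 12.23: 6. Equal to 12.23: 3.
PR = (6 + 0.5·3)/10 × 100 = 75.0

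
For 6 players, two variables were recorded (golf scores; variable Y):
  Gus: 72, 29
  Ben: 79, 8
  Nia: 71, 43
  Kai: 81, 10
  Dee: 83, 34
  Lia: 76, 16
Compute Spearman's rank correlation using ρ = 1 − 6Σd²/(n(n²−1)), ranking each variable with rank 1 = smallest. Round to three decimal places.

Ranks of variable 1: 2, 4, 1, 5, 6, 3
Ranks of variable 2: 4, 1, 6, 2, 5, 3
d = r₁ − r₂: -2, 3, -5, 3, 1, 0
d²: 4, 9, 25, 9, 1, 0; Σd² = 48
ρ = 1 − 6·48/(6·35) = 1 − 288/210 = -0.371

-0.371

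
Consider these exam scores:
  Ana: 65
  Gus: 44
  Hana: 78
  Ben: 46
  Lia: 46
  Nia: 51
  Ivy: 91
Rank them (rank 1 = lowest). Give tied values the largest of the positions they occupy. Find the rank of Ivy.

Sorted (ascending): 44, 46, 46, 51, 65, 78, 91
The 2 values of 46 occupy positions 2–3 → each gets rank 3.
Ivy has value 91 → rank 7.

7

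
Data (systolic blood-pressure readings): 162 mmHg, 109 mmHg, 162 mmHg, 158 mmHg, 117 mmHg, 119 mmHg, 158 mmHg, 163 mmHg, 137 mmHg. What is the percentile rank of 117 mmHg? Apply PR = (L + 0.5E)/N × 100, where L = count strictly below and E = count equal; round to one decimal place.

16.7

N = 9.
Strictly below 117: 1. Equal to 117: 1.
PR = (1 + 0.5·1)/9 × 100 = 16.7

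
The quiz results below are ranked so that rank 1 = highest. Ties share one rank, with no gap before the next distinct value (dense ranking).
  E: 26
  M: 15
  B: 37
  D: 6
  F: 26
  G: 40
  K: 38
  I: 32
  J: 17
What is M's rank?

7

Sorted (descending): 40, 38, 37, 32, 26, 26, 17, 15, 6
The 2 values of 26 share dense rank 5.
Remaining distinct values take the next consecutive integers.
M has value 15 → rank 7.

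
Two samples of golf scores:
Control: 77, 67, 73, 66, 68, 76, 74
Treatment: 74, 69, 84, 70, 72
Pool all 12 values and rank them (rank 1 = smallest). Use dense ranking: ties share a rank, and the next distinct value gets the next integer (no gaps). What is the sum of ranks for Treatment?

34

Sorted (ascending): 66, 67, 68, 69, 70, 72, 73, 74, 74, 76, 77, 84
The 2 values of 74 share dense rank 8.
Remaining distinct values take the next consecutive integers.
Treatment values → pooled ranks: 74→8, 69→4, 84→11, 70→5, 72→6
Rank sum = 8 + 4 + 11 + 5 + 6 = 34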